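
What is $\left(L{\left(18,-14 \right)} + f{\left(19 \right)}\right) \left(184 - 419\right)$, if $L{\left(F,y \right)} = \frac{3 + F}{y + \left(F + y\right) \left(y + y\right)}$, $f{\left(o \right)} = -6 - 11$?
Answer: $\frac{24205}{6} \approx 4034.2$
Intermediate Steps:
$f{\left(o \right)} = -17$ ($f{\left(o \right)} = -6 - 11 = -17$)
$L{\left(F,y \right)} = \frac{3 + F}{y + 2 y \left(F + y\right)}$ ($L{\left(F,y \right)} = \frac{3 + F}{y + \left(F + y\right) 2 y} = \frac{3 + F}{y + 2 y \left(F + y\right)}$)
$\left(L{\left(18,-14 \right)} + f{\left(19 \right)}\right) \left(184 - 419\right) = \left(\frac{3 + 18}{\left(-14\right) \left(1 + 2 \cdot 18 + 2 \left(-14\right)\right)} - 17\right) \left(184 - 419\right) = \left(\left(- \frac{1}{14}\right) \frac{1}{1 + 36 - 28} \cdot 21 - 17\right) \left(-235\right) = \left(\left(- \frac{1}{14}\right) \frac{1}{9} \cdot 21 - 17\right) \left(-235\right) = \left(- \frac{1}{6} - 17\right) \left(-235\right) = \left(- \frac{103}{6}\right) \left(-235\right) = \frac{24205}{6}$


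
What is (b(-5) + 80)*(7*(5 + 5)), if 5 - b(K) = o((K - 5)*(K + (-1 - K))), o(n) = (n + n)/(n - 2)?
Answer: 5775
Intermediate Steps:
o(n) = 2*n/(-2 + n) (o(n) = (2*n)/(-2 + n) = 2*n/(-2 + n))
b(K) = 5 - 2*(5 - K)/(3 - K) (b(K) = 5 - 2*(K - 5)*(K + (-1 - K))/(-2 + (K - 5)*(K + (-1 - K))) = 5 - 2*(-5 + K)*(-1)/(-2 + (-5 + K)*(-1)) = 5 - 2*(5 - K)/(-2 + (5 - K)) = 5 - 2*(5 - K)/(3 - K))
(b(-5) + 80)*(7*(5 + 5)) = ((-5 + 3*(-5))/(-3 - 5) + 80)*(7*(5 + 5)) = ((-5 - 15)/(-8) + 80)*(7*10) = (-⅛*(-20) + 80)*70 = (5/2 + 80)*70 = (165/2)*70 = 5775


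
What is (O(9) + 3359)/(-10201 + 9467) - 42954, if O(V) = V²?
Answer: -15765838/367 ≈ -42959.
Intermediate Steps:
(O(9) + 3359)/(-10201 + 9467) - 42954 = (9² + 3359)/(-10201 + 9467) - 42954 = (81 + 3359)/(-734) - 42954 = 3440*(-1/734) - 42954 = -1720/367 - 42954 = -15765838/367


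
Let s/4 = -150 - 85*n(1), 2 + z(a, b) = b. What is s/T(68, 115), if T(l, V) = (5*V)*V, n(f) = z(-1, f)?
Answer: -52/13225 ≈ -0.0039319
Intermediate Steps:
z(a, b) = -2 + b
n(f) = -2 + f
T(l, V) = 5*V²
s = -260 (s = 4*(-150 - 85*(-2 + 1)) = 4*(-150 - 85*(-1)) = 4*(-150 + 85) = 4*(-65) = -260)
s/T(68, 115) = -260/(5*115²) = -260/(5*13225) = -260/66125 = -260*1/66125 = -52/13225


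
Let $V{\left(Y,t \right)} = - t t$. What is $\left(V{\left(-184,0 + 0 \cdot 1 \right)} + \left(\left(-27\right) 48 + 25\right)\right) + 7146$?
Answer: $5875$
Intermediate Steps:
$V{\left(Y,t \right)} = - t^{2}$
$\left(V{\left(-184,0 + 0 \cdot 1 \right)} + \left(\left(-27\right) 48 + 25\right)\right) + 7146 = \left(- \left(0 + 0 \cdot 1\right)^{2} + \left(\left(-27\right) 48 + 25\right)\right) + 7146 = \left(- \left(0 + 0\right)^{2} + \left(-1296 + 25\right)\right) + 7146 = \left(- 0^{2} - 1271\right) + 7146 = \left(\left(-1\right) 0 - 1271\right) + 7146 = \left(0 - 1271\right) + 7146 = -1271 + 7146 = 5875$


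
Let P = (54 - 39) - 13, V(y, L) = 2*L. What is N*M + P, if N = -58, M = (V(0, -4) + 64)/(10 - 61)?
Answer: 3350/51 ≈ 65.686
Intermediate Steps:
M = -56/51 (M = (2*(-4) + 64)/(10 - 61) = (-8 + 64)/(-51) = 56*(-1/51) = -56/51 ≈ -1.0980)
P = 2 (P = 15 - 13 = 2)
N*M + P = -58*(-56/51) + 2 = 3248/51 + 2 = 3350/51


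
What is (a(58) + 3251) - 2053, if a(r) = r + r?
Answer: 1314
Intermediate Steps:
a(r) = 2*r
(a(58) + 3251) - 2053 = (2*58 + 3251) - 2053 = (116 + 3251) - 2053 = 3367 - 2053 = 1314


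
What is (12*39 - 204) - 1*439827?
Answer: -439563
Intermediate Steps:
(12*39 - 204) - 1*439827 = (468 - 204) - 439827 = 264 - 439827 = -439563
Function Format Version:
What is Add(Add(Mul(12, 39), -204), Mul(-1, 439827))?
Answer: -439563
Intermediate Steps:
Add(Add(Mul(12, 39), -204), Mul(-1, 439827)) = Add(Add(468, -204), -439827) = Add(264, -439827) = -439563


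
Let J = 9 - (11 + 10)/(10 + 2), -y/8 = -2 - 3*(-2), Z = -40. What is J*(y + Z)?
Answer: -522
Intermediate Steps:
y = -32 (y = -8*(-2 - 3*(-2)) = -8*(-2 + 6) = -8*4 = -32)
J = 29/4 (J = 9 - 21/12 = 9 - 1*7/4 = 9 - 7/4 = 29/4 ≈ 7.2500)
J*(y + Z) = 29*(-32 - 40)/4 = (29/4)*(-72) = -522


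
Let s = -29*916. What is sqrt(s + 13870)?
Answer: I*sqrt(12694) ≈ 112.67*I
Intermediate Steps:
s = -26564
sqrt(s + 13870) = sqrt(-26564 + 13870) = sqrt(-12694) = I*sqrt(12694)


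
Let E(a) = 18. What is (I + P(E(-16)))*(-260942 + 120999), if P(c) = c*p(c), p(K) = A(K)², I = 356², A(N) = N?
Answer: -18551963624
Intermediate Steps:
I = 126736
p(K) = K²
P(c) = c³ (P(c) = c*c² = c³)
(I + P(E(-16)))*(-260942 + 120999) = (126736 + 18³)*(-260942 + 120999) = (126736 + 5832)*(-139943) = 132568*(-139943) = -18551963624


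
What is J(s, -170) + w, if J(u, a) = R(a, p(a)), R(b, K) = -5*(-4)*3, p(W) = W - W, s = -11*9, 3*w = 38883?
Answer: 13021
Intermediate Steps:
w = 12961 (w = (⅓)*38883 = 12961)
s = -99
p(W) = 0
R(b, K) = 60 (R(b, K) = 20*3 = 60)
J(u, a) = 60
J(s, -170) + w = 60 + 12961 = 13021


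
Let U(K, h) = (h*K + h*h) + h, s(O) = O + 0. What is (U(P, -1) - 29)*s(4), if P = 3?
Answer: -128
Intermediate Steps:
s(O) = O
U(K, h) = h + h² + K*h (U(K, h) = (K*h + h²) + h = (h² + K*h) + h = h + h² + K*h)
(U(P, -1) - 29)*s(4) = (-(1 + 3 - 1) - 29)*4 = (-1*3 - 29)*4 = (-3 - 29)*4 = -32*4 = -128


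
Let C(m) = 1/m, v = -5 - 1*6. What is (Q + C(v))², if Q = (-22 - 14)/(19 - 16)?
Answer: 17689/121 ≈ 146.19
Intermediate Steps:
v = -11 (v = -5 - 6 = -11)
C(m) = 1/m
Q = -12 (Q = -36/3 = -36*⅓ = -12)
(Q + C(v))² = (-12 + 1/(-11))² = (-12 - 1/11)² = (-133/11)² = 17689/121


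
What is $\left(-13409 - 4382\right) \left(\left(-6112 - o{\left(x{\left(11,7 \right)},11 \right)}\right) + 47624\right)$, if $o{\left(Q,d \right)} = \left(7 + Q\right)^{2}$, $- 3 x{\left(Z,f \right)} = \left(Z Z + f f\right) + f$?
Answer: $-690433128$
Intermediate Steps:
$x{\left(Z,f \right)} = - \frac{f}{3} - \frac{Z^{2}}{3} - \frac{f^{2}}{3}$ ($x{\left(Z,f \right)} = - \frac{\left(Z Z + f f\right) + f}{3} = - \frac{\left(Z^{2} + f^{2}\right) + f}{3} = - \frac{f + Z^{2} + f^{2}}{3} = - \frac{f}{3} - \frac{Z^{2}}{3} - \frac{f^{2}}{3}$)
$\left(-13409 - 4382\right) \left(\left(-6112 - o{\left(x{\left(11,7 \right)},11 \right)}\right) + 47624\right) = \left(-13409 - 4382\right) \left(\left(-6112 - \left(7 - \left(\frac{7}{3} + \frac{49}{3} + \frac{121}{3}\right)\right)^{2}\right) + 47624\right) = - 17791 \left(\left(-6112 - \left(7 - 59\right)^{2}\right) + 47624\right) = - 17791 \left(\left(-6112 - \left(-52\right)^{2}\right) + 47624\right) = - 17791 \left(\left(-6112 - 2704\right) + 47624\right) = - 17791 \left(-8816 + 47624\right) = \left(-17791\right) 38808 = -690433128$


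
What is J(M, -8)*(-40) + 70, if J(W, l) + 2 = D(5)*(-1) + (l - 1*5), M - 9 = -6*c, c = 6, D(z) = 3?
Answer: 790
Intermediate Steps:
M = -27 (M = 9 - 6*6 = 9 - 36 = -27)
J(W, l) = -10 + l (J(W, l) = -2 + (3*(-1) + (l - 1*5)) = -2 + (-3 + (l - 5)) = -2 + (-3 + (-5 + l)) = -2 + (-8 + l) = -10 + l)
J(M, -8)*(-40) + 70 = (-10 - 8)*(-40) + 70 = -18*(-40) + 70 = 720 + 70 = 790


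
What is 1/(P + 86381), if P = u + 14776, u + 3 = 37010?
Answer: 1/138164 ≈ 7.2378e-6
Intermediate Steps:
u = 37007 (u = -3 + 37010 = 37007)
P = 51783 (P = 37007 + 14776 = 51783)
1/(P + 86381) = 1/(51783 + 86381) = 1/138164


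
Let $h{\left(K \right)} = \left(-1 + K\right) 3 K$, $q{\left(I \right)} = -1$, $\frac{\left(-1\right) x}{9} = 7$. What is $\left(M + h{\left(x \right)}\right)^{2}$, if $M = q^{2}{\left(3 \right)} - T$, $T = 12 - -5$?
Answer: $145926400$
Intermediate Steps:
$x = -63$ ($x = \left(-9\right) 7 = -63$)
$T = 17$ ($T = 12 + 5 = 17$)
$h{\left(K \right)} = K \left(-3 + 3 K\right)$ ($h{\left(K \right)} = \left(-3 + 3 K\right) K = K \left(-3 + 3 K\right)$)
$M = -16$ ($M = \left(-1\right)^{2} - 17 = 1 - 17 = -16$)
$\left(M + h{\left(x \right)}\right)^{2} = \left(-16 + 3 \left(-63\right) \left(-1 - 63\right)\right)^{2} = \left(-16 + 3 \left(-63\right) \left(-64\right)\right)^{2} = \left(-16 + 12096\right)^{2} = 12080^{2} = 145926400$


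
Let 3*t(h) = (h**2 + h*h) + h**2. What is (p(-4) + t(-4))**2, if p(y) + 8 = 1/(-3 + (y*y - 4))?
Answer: 5329/81 ≈ 65.790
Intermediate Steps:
p(y) = -8 + 1/(-7 + y**2) (p(y) = -8 + 1/(-3 + (y*y - 4)) = -8 + 1/(-3 + (y**2 - 4)) = -8 + 1/(-3 + (-4 + y**2)) = -8 + 1/(-7 + y**2))
t(h) = h**2 (t(h) = ((h**2 + h*h) + h**2)/3 = ((h**2 + h**2) + h**2)/3 = (2*h**2 + h**2)/3 = (3*h**2)/3 = h**2)
(p(-4) + t(-4))**2 = ((57 - 8*(-4)**2)/(-7 + (-4)**2) + (-4)**2)**2 = ((57 - 8*16)/(-7 + 16) + 16)**2 = ((57 - 128)/9 + 16)**2 = ((1/9)*(-71) + 16)**2 = (-71/9 + 16)**2 = (73/9)**2 = 5329/81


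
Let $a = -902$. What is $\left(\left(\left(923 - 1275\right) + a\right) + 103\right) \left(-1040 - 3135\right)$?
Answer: $4805425$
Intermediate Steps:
$\left(\left(\left(923 - 1275\right) + a\right) + 103\right) \left(-1040 - 3135\right) = \left(\left(\left(923 - 1275\right) - 902\right) + 103\right) \left(-1040 - 3135\right) = \left(\left(-352 - 902\right) + 103\right) \left(-4175\right) = \left(-1254 + 103\right) \left(-4175\right) = \left(-1151\right) \left(-4175\right) = 4805425$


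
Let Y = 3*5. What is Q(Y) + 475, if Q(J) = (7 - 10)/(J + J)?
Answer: 4749/10 ≈ 474.90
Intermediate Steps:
Y = 15
Q(J) = -3/(2*J) (Q(J) = -3*1/(2*J) = -3/(2*J))
Q(Y) + 475 = -3/2/15 + 475 = -3/2*1/15 + 475 = -⅒ + 475 = 4749/10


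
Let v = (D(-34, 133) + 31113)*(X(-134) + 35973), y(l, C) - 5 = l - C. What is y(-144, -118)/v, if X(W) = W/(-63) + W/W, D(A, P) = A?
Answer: -1323/70440429184 ≈ -1.8782e-8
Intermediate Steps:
y(l, C) = 5 + l - C (y(l, C) = 5 + (l - C) = 5 + l - C)
X(W) = 1 - W/63 (X(W) = W*(-1/63) + 1 = -W/63 + 1 = 1 - W/63)
v = 70440429184/63 (v = (-34 + 31113)*((1 - 1/63*(-134)) + 35973) = 31079*((1 + 134/63) + 35973) = 31079*(197/63 + 35973) = 31079*(2266496/63) = 70440429184/63 ≈ 1.1181e+9)
y(-144, -118)/v = (5 - 144 - 1*(-118))/(70440429184/63) = (5 - 144 + 118)*(63/70440429184) = -21*63/70440429184 = -1323/70440429184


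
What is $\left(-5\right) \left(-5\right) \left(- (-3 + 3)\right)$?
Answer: $0$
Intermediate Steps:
$\left(-5\right) \left(-5\right) \left(- (-3 + 3)\right) = 25 \left(\left(-1\right) 0\right) = 25 \cdot 0 = 0$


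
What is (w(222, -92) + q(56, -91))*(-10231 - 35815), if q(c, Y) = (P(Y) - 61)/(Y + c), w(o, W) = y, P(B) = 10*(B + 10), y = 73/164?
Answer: -478217311/410 ≈ -1.1664e+6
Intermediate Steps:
y = 73/164 (y = 73*(1/164) = 73/164 ≈ 0.44512)
P(B) = 100 + 10*B (P(B) = 10*(10 + B) = 100 + 10*B)
w(o, W) = 73/164
q(c, Y) = (39 + 10*Y)/(Y + c) (q(c, Y) = ((100 + 10*Y) - 61)/(Y + c) = (39 + 10*Y)/(Y + c))
(w(222, -92) + q(56, -91))*(-10231 - 35815) = (73/164 + (39 + 10*(-91))/(-91 + 56))*(-10231 - 35815) = (73/164 + (39 - 910)/(-35))*(-46046) = (73/164 - 1/35*(-871))*(-46046) = (73/164 + 871/35)*(-46046) = (145399/5740)*(-46046) = -478217311/410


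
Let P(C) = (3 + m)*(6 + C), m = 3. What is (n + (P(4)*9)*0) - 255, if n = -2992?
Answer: -3247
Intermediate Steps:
P(C) = 36 + 6*C (P(C) = (3 + 3)*(6 + C) = 6*(6 + C) = 36 + 6*C)
(n + (P(4)*9)*0) - 255 = (-2992 + ((36 + 6*4)*9)*0) - 255 = (-2992 + ((36 + 24)*9)*0) - 255 = (-2992 + (60*9)*0) - 255 = (-2992 + 540*0) - 255 = (-2992 + 0) - 255 = -2992 - 255 = -3247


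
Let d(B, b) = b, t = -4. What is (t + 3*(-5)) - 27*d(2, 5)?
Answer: -154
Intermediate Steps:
(t + 3*(-5)) - 27*d(2, 5) = (-4 + 3*(-5)) - 27*5 = (-4 - 15) - 135 = -19 - 135 = -154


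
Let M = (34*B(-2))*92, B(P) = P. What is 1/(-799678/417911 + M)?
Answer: -417911/2615250894 ≈ -0.00015980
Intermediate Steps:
M = -6256 (M = (34*(-2))*92 = -68*92 = -6256)
1/(-799678/417911 + M) = 1/(-799678/417911 - 6256) = 1/(-2615250894/417911) = -417911/2615250894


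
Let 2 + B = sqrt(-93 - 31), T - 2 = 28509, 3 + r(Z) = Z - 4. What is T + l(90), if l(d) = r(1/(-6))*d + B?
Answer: 27864 + 2*I*sqrt(31) ≈ 27864.0 + 11.136*I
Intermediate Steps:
r(Z) = -7 + Z (r(Z) = -3 + (Z - 4) = -3 + (-4 + Z) = -7 + Z)
T = 28511 (T = 2 + 28509 = 28511)
B = -2 + 2*I*sqrt(31) (B = -2 + sqrt(-93 - 31) = -2 + sqrt(-124) = -2 + 2*I*sqrt(31) ≈ -2.0 + 11.136*I)
l(d) = -2 - 43*d/6 + 2*I*sqrt(31) (l(d) = (-7 + 1/(-6))*d + (-2 + 2*I*sqrt(31)) = (-7 - 1/6)*d + (-2 + 2*I*sqrt(31)) = -43*d/6 + (-2 + 2*I*sqrt(31)) = -2 - 43*d/6 + 2*I*sqrt(31))
T + l(90) = 28511 + (-2 - 43/6*90 + 2*I*sqrt(31)) = 28511 + (-2 - 645 + 2*I*sqrt(31)) = 28511 + (-647 + 2*I*sqrt(31)) = 27864 + 2*I*sqrt(31)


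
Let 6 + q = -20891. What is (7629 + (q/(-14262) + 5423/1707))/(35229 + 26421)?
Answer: 61947601397/500294558700 ≈ 0.12382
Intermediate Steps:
q = -20897 (q = -6 - 20891 = -20897)
(7629 + (q/(-14262) + 5423/1707))/(35229 + 26421) = (7629 + (-20897/(-14262) + 5423/1707))/(35229 + 26421) = (7629 + (-20897*(-1/14262) + 5423*(1/1707)))/61650 = (7629 + (20897/14262 + 5423/1707))*(1/61650) = (7629 + 37671335/8115078)*(1/61650) = (61947601397/8115078)*(1/61650) = 61947601397/500294558700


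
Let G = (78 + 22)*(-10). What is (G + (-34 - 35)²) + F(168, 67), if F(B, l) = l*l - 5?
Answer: 8245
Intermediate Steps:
F(B, l) = -5 + l² (F(B, l) = l² - 5 = -5 + l²)
G = -1000 (G = 100*(-10) = -1000)
(G + (-34 - 35)²) + F(168, 67) = (-1000 + (-34 - 35)²) + (-5 + 67²) = (-1000 + (-69)²) + (-5 + 4489) = (-1000 + 4761) + 4484 = 3761 + 4484 = 8245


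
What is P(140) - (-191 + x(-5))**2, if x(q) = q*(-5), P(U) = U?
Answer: -27416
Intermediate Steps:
x(q) = -5*q
P(140) - (-191 + x(-5))**2 = 140 - (-191 - 5*(-5))**2 = 140 - (-191 + 25)**2 = 140 - 1*(-166)**2 = 140 - 1*27556 = 140 - 27556 = -27416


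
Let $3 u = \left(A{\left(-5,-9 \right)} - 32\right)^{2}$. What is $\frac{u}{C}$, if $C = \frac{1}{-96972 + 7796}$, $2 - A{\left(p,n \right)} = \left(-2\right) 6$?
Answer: $-9631008$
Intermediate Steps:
$A{\left(p,n \right)} = 14$ ($A{\left(p,n \right)} = 2 - \left(-2\right) 6 = 2 - -12 = 2 + 12 = 14$)
$u = 108$ ($u = \frac{\left(14 - 32\right)^{2}}{3} = \frac{\left(-18\right)^{2}}{3} = \frac{1}{3} \cdot 324 = 108$)
$C = - \frac{1}{89176}$ ($C = \frac{1}{-89176} = - \frac{1}{89176} \approx -1.1214 \cdot 10^{-5}$)
$\frac{u}{C} = \frac{108}{- \frac{1}{89176}} = 108 \left(-89176\right) = -9631008$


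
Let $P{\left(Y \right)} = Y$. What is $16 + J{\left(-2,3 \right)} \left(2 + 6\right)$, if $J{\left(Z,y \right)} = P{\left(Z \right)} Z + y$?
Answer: $72$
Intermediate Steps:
$J{\left(Z,y \right)} = y + Z^{2}$ ($J{\left(Z,y \right)} = Z Z + y = Z^{2} + y = y + Z^{2}$)
$16 + J{\left(-2,3 \right)} \left(2 + 6\right) = 16 + \left(3 + \left(-2\right)^{2}\right) \left(2 + 6\right) = 16 + \left(3 + 4\right) 8 = 16 + 7 \cdot 8 = 16 + 56 = 72$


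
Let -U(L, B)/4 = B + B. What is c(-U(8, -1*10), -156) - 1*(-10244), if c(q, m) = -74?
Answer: 10170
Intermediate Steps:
U(L, B) = -8*B (U(L, B) = -4*(B + B) = -8*B)
c(-U(8, -1*10), -156) - 1*(-10244) = -74 - 1*(-10244) = -74 + 10244 = 10170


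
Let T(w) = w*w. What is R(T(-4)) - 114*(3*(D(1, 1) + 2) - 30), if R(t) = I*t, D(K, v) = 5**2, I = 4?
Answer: -5750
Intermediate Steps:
D(K, v) = 25
T(w) = w**2
R(t) = 4*t
R(T(-4)) - 114*(3*(D(1, 1) + 2) - 30) = 4*(-4)**2 - 114*(3*(25 + 2) - 30) = 4*16 - 114*(3*27 - 30) = 64 - 114*(81 - 30) = 64 - 114*51 = 64 - 5814 = -5750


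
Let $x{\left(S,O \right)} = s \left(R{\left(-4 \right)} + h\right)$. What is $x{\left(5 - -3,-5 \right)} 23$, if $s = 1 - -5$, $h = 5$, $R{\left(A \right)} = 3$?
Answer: $1104$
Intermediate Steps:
$s = 6$ ($s = 1 + 5 = 6$)
$x{\left(S,O \right)} = 48$ ($x{\left(S,O \right)} = 6 \left(3 + 5\right) = 6 \cdot 8 = 48$)
$x{\left(5 - -3,-5 \right)} 23 = 48 \cdot 23 = 1104$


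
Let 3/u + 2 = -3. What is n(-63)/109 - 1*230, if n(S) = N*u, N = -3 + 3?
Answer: -230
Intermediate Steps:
N = 0
u = -3/5 (u = 3/(-2 - 3) = 3/(-5) = 3*(-1/5) = -3/5 ≈ -0.60000)
n(S) = 0 (n(S) = 0*(-3/5) = 0)
n(-63)/109 - 1*230 = 0/109 - 1*230 = 0*(1/109) - 230 = 0 - 230 = -230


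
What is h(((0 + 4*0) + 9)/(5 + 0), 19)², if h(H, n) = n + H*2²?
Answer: 17161/25 ≈ 686.44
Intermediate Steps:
h(H, n) = n + 4*H (h(H, n) = n + H*4 = n + 4*H)
h(((0 + 4*0) + 9)/(5 + 0), 19)² = (19 + 4*(((0 + 4*0) + 9)/(5 + 0)))² = (19 + 4*(((0 + 0) + 9)/5))² = (19 + 4*((0 + 9)*(⅕)))² = (19 + 4*(9*(⅕)))² = (19 + 4*(9/5))² = (19 + 36/5)² = (131/5)² = 17161/25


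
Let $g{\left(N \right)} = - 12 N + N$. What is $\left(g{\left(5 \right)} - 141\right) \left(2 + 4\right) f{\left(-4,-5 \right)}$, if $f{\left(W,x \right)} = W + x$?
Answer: $10584$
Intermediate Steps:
$g{\left(N \right)} = - 11 N$
$\left(g{\left(5 \right)} - 141\right) \left(2 + 4\right) f{\left(-4,-5 \right)} = \left(\left(-11\right) 5 - 141\right) \left(2 + 4\right) \left(-4 - 5\right) = \left(-55 - 141\right) 6 \left(-9\right) = \left(-196\right) \left(-54\right) = 10584$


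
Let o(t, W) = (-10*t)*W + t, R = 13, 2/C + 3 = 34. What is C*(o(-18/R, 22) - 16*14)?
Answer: 2060/403 ≈ 5.1117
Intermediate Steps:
C = 2/31 (C = 2/(-3 + 34) = 2/31 ≈ 0.064516)
o(t, W) = t - 10*W*t (o(t, W) = -10*W*t + t = t - 10*W*t)
C*(o(-18/R, 22) - 16*14) = 2*((-18/13)*(1 - 10*22) - 16*14)/31 = 2*((-18*1/13)*(1 - 220) - 224)/31 = 2*(-18/13*(-219) - 224)/31 = 2*(3942/13 - 224)/31 = (2/31)*(1030/13) = 2060/403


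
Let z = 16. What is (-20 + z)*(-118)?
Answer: 472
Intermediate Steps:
(-20 + z)*(-118) = (-20 + 16)*(-118) = -4*(-118) = 472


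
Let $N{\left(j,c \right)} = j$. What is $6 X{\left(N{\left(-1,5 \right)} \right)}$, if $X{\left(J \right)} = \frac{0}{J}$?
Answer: $0$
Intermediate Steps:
$X{\left(J \right)} = 0$
$6 X{\left(N{\left(-1,5 \right)} \right)} = 6 \cdot 0 = 0$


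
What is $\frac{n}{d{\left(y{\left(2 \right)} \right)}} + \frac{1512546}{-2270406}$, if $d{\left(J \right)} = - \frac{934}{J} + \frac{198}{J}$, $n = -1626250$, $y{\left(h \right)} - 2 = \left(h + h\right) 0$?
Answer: $\frac{307640928381}{69625784} \approx 4418.5$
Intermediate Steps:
$y{\left(h \right)} = 2$ ($y{\left(h \right)} = 2 + \left(h + h\right) 0 = 2 + 2 h 0 = 2 + 0 = 2$)
$d{\left(J \right)} = - \frac{736}{J}$
$\frac{n}{d{\left(y{\left(2 \right)} \right)}} + \frac{1512546}{-2270406} = - \frac{1626250}{\left(-736\right) \frac{1}{2}} + \frac{1512546}{-2270406} = - \frac{1626250}{\left(-736\right) \frac{1}{2}} + 1512546 \left(- \frac{1}{2270406}\right) = - \frac{1626250}{-368} - \frac{252091}{378401} = \left(-1626250\right) \left(- \frac{1}{368}\right) - \frac{252091}{378401} = \frac{813125}{184} - \frac{252091}{378401} = \frac{307640928381}{69625784}$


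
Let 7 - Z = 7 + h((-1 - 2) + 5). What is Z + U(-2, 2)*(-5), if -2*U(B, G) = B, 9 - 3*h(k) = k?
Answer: -22/3 ≈ -7.3333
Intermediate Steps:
h(k) = 3 - k/3
U(B, G) = -B/2
Z = -7/3 (Z = 7 - (7 + (3 - ((-1 - 2) + 5)/3)) = 7 - (7 + (3 - (-3 + 5)/3)) = 7 - (7 + (3 - ⅓*2)) = 7 - (7 + (3 - ⅔)) = 7 - (7 + 7/3) = 7 - 1*28/3 = 7 - 28/3 = -7/3 ≈ -2.3333)
Z + U(-2, 2)*(-5) = -7/3 - ½*(-2)*(-5) = -7/3 + 1*(-5) = -7/3 - 5 = -22/3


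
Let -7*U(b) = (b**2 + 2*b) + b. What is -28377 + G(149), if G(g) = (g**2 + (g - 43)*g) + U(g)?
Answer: 44678/7 ≈ 6382.6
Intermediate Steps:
U(b) = -3*b/7 - b**2/7 (U(b) = -((b**2 + 2*b) + b)/7 = -(b**2 + 3*b)/7 = -3*b/7 - b**2/7)
G(g) = g**2 + g*(-43 + g) - g*(3 + g)/7 (G(g) = (g**2 + (g - 43)*g) - g*(3 + g)/7 = (g**2 + (-43 + g)*g) - g*(3 + g)/7 = (g**2 + g*(-43 + g)) - g*(3 + g)/7 = g**2 + g*(-43 + g) - g*(3 + g)/7)
-28377 + G(149) = -28377 + (1/7)*149*(-304 + 13*149) = -28377 + (1/7)*149*(-304 + 1937) = -28377 + (1/7)*149*1633 = -28377 + 243317/7 = 44678/7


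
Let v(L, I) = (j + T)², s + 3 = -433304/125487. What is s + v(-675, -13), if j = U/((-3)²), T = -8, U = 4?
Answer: 57184547/1129383 ≈ 50.633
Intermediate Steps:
j = 4/9 (j = 4/((-3)²) = 4/9 ≈ 0.44444)
s = -809765/125487 (s = -3 - 433304/125487 = -809765/125487 ≈ -6.4530)
v(L, I) = 4624/81 (v(L, I) = (4/9 - 8)² = (-68/9)² = 4624/81)
s + v(-675, -13) = -809765/125487 + 4624/81 = 57184547/1129383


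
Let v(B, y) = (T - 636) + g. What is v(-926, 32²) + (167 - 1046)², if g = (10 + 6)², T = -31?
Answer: 772230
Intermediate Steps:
g = 256 (g = 16² = 256)
v(B, y) = -411 (v(B, y) = (-31 - 636) + 256 = -667 + 256 = -411)
v(-926, 32²) + (167 - 1046)² = -411 + (167 - 1046)² = -411 + (-879)² = -411 + 772641 = 772230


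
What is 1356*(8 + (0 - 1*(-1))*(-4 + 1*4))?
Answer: 10848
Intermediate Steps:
1356*(8 + (0 - 1*(-1))*(-4 + 1*4)) = 1356*(8 + (0 + 1)*(-4 + 4)) = 1356*(8 + 1*0) = 1356*(8 + 0) = 1356*8 = 10848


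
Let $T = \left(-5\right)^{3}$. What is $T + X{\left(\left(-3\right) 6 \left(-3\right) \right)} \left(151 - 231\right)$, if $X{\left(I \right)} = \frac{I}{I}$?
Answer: $-205$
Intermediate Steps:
$X{\left(I \right)} = 1$
$T = -125$
$T + X{\left(\left(-3\right) 6 \left(-3\right) \right)} \left(151 - 231\right) = -125 + 1 \left(151 - 231\right) = -125 + 1 \left(-80\right) = -125 - 80 = -205$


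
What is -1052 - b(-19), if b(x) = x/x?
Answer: -1053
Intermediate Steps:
b(x) = 1
-1052 - b(-19) = -1052 - 1*1 = -1052 - 1 = -1053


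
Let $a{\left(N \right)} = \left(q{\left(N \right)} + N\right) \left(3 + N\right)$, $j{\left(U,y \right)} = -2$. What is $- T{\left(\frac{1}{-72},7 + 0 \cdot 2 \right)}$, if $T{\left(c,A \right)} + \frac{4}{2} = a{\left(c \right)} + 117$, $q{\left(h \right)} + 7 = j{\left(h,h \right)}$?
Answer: $- \frac{456625}{5184} \approx -88.083$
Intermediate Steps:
$q{\left(h \right)} = -9$ ($q{\left(h \right)} = -7 - 2 = -9$)
$a{\left(N \right)} = \left(-9 + N\right) \left(3 + N\right)$
$T{\left(c,A \right)} = 88 + c^{2} - 6 c$ ($T{\left(c,A \right)} = -2 - \left(-90 - c^{2} + 6 c\right) = -2 + \left(90 + c^{2} - 6 c\right) = 88 + c^{2} - 6 c$)
$- T{\left(\frac{1}{-72},7 + 0 \cdot 2 \right)} = - (88 + \left(\frac{1}{-72}\right)^{2} - \frac{6}{-72}) = - (88 + \left(- \frac{1}{72}\right)^{2} - - \frac{1}{12}) = - (88 + \frac{1}{5184} + \frac{1}{12}) = \left(-1\right) \frac{456625}{5184} = - \frac{456625}{5184}$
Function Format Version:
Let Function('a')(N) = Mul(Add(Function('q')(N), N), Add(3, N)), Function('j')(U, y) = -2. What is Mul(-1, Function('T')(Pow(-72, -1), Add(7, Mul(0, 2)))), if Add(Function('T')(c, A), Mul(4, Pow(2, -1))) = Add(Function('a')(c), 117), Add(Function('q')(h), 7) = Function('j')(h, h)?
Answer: Rational(-456625, 5184) ≈ -88.083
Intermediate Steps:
Function('q')(h) = -9 (Function('q')(h) = Add(-7, -2) = -9)
Function('a')(N) = Mul(Add(-9, N), Add(3, N))
Function('T')(c, A) = Add(88, Pow(c, 2), Mul(-6, c)) (Function('T')(c, A) = Add(-2, Add(Add(-27, Pow(c, 2), Mul(-6, c)), 117)) = Add(-2, Add(90, Pow(c, 2), Mul(-6, c))) = Add(88, Pow(c, 2), Mul(-6, c)))
Mul(-1, Function('T')(Pow(-72, -1), Add(7, Mul(0, 2)))) = Mul(-1, Add(88, Pow(Pow(-72, -1), 2), Mul(-6, Pow(-72, -1)))) = Mul(-1, Add(88, Pow(Rational(-1, 72), 2), Mul(-6, Rational(-1, 72)))) = Mul(-1, Add(88, Rational(1, 5184), Rational(1, 12))) = Mul(-1, Rational(456625, 5184)) = Rational(-456625, 5184)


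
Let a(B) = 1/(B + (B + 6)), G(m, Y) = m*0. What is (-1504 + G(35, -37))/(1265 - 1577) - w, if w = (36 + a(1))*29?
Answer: -325355/312 ≈ -1042.8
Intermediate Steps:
G(m, Y) = 0
a(B) = 1/(6 + 2*B) (a(B) = 1/(B + (6 + B)) = 1/(6 + 2*B))
w = 8381/8 (w = (36 + 1/(2*(3 + 1)))*29 = (36 + (½)/4)*29 = (36 + (½)*(¼))*29 = (36 + ⅛)*29 = (289/8)*29 = 8381/8 ≈ 1047.6)
(-1504 + G(35, -37))/(1265 - 1577) - w = (-1504 + 0)/(1265 - 1577) - 1*8381/8 = -1504/(-312) - 8381/8 = -1504*(-1/312) - 8381/8 = 188/39 - 8381/8 = -325355/312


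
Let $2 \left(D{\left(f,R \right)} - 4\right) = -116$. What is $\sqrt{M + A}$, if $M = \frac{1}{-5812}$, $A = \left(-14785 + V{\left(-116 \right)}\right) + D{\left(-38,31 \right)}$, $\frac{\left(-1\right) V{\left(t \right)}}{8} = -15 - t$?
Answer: $\frac{3 i \sqrt{14681816705}}{2906} \approx 125.09 i$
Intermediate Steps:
$D{\left(f,R \right)} = -54$ ($D{\left(f,R \right)} = 4 + \frac{1}{2} \left(-116\right) = 4 - 58 = -54$)
$V{\left(t \right)} = 120 + 8 t$ ($V{\left(t \right)} = - 8 \left(-15 - t\right) = 120 + 8 t$)
$A = -15647$ ($A = \left(-14785 + \left(120 + 8 \left(-116\right)\right)\right) - 54 = \left(-14785 + \left(120 - 928\right)\right) - 54 = \left(-14785 - 808\right) - 54 = -15593 - 54 = -15647$)
$M = - \frac{1}{5812} \approx -0.00017206$
$\sqrt{M + A} = \sqrt{- \frac{1}{5812} - 15647} = \sqrt{- \frac{90940365}{5812}} = \frac{3 i \sqrt{14681816705}}{2906}$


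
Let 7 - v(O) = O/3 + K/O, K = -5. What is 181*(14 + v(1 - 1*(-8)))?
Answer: 30227/9 ≈ 3358.6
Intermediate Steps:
v(O) = 7 + 5/O - O/3 (v(O) = 7 - (O/3 - 5/O) = 7 - (-5/O + O/3) = 7 + (5/O - O/3) = 7 + 5/O - O/3)
181*(14 + v(1 - 1*(-8))) = 181*(14 + (7 + 5/(1 - 1*(-8)) - (1 - 1*(-8))/3)) = 181*(14 + (7 + 5/(1 + 8) - (1 + 8)/3)) = 181*(14 + (7 + 5/9 - ⅓*9)) = 181*(14 + (7 + 5*(⅑) - 3)) = 181*(14 + (7 + 5/9 - 3)) = 181*(14 + 41/9) = 181*(167/9) = 30227/9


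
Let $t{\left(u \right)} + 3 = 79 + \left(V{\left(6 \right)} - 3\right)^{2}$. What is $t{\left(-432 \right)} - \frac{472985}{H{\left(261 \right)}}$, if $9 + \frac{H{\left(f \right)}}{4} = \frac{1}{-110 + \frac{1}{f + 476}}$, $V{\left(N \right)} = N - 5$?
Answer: $\frac{38578135525}{2921432} \approx 13205.0$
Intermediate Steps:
$V{\left(N \right)} = -5 + N$ ($V{\left(N \right)} = N - 5 = -5 + N$)
$t{\left(u \right)} = 80$ ($t{\left(u \right)} = -3 + \left(79 + \left(\left(-5 + 6\right) - 3\right)^{2}\right) = -3 + \left(79 + \left(1 - 3\right)^{2}\right) = -3 + \left(79 + \left(-2\right)^{2}\right) = -3 + \left(79 + 4\right) = -3 + 83 = 80$)
$H{\left(f \right)} = -36 + \frac{4}{-110 + \frac{1}{476 + f}}$ ($H{\left(f \right)} = -36 + \frac{4}{-110 + \frac{1}{f + 476}} = -36 + \frac{4}{-110 + \frac{1}{476 + f}}$)
$t{\left(-432 \right)} - \frac{472985}{H{\left(261 \right)}} = 80 - \frac{472985}{4 \frac{1}{52359 + 110 \cdot 261} \left(-471707 - 258651\right)} = 80 - \frac{472985}{4 \frac{1}{52359 + 28710} \left(-471707 - 258651\right)} = 80 - \frac{472985}{4 \cdot \frac{1}{81069} \left(-730358\right)} = 80 - \frac{472985}{- \frac{2921432}{81069}} = 80 - 472985 \left(- \frac{81069}{2921432}\right) = 80 - - \frac{38344420965}{2921432} = 80 + \frac{38344420965}{2921432} = \frac{38578135525}{2921432}$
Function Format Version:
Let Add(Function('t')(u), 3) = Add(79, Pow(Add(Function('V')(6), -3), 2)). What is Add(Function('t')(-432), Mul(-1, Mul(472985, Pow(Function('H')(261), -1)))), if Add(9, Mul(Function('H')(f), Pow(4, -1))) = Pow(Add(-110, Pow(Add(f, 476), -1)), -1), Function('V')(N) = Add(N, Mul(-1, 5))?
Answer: Rational(38578135525, 2921432) ≈ 13205.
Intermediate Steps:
Function('V')(N) = Add(-5, N) (Function('V')(N) = Add(N, -5) = Add(-5, N))
Function('t')(u) = 80 (Function('t')(u) = Add(-3, Add(79, Pow(Add(Add(-5, 6), -3), 2))) = Add(-3, Add(79, Pow(Add(1, -3), 2))) = Add(-3, Add(79, Pow(-2, 2))) = Add(-3, Add(79, 4)) = Add(-3, 83) = 80)
Function('H')(f) = Add(-36, Mul(4, Pow(Add(-110, Pow(Add(476, f), -1)), -1))) (Function('H')(f) = Add(-36, Mul(4, Pow(Add(-110, Pow(Add(f, 476), -1)), -1))) = Add(-36, Mul(4, Pow(Add(-110, Pow(Add(476, f), -1)), -1))))
Add(Function('t')(-432), Mul(-1, Mul(472985, Pow(Function('H')(261), -1)))) = Add(80, Mul(-1, Mul(472985, Pow(Mul(4, Pow(Add(52359, Mul(110, 261)), -1), Add(-471707, Mul(-991, 261))), -1)))) = Add(80, Mul(-1, Mul(472985, Pow(Mul(4, Pow(Add(52359, 28710), -1), Add(-471707, -258651)), -1)))) = Add(80, Mul(-1, Mul(472985, Pow(Mul(4, Pow(81069, -1), -730358), -1)))) = Add(80, Mul(-1, Mul(472985, Pow(Mul(4, Rational(1, 81069), -730358), -1)))) = Add(80, Mul(-1, Mul(472985, Pow(Rational(-2921432, 81069), -1)))) = Add(80, Mul(-1, Mul(472985, Rational(-81069, 2921432)))) = Add(80, Mul(-1, Rational(-38344420965, 2921432))) = Add(80, Rational(38344420965, 2921432)) = Rational(38578135525, 2921432)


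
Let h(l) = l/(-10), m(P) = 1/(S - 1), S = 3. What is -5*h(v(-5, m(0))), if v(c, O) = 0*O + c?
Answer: -5/2 ≈ -2.5000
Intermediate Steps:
m(P) = 1/2 (m(P) = 1/(3 - 1) = 1/2)
v(c, O) = c (v(c, O) = 0 + c = c)
h(l) = -l/10 (h(l) = l*(-1/10) = -l/10)
-5*h(v(-5, m(0))) = -(-1)*(-5)/2 = -5*1/2 = -5/2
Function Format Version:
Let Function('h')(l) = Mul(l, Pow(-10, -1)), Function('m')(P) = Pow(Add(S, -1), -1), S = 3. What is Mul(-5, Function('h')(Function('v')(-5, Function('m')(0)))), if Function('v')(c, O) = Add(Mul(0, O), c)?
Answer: Rational(-5, 2) ≈ -2.5000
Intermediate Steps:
Function('m')(P) = Rational(1, 2) (Function('m')(P) = Pow(Add(3, -1), -1) = Pow(2, -1) = Rational(1, 2))
Function('v')(c, O) = c (Function('v')(c, O) = Add(0, c) = c)
Function('h')(l) = Mul(Rational(-1, 10), l) (Function('h')(l) = Mul(l, Rational(-1, 10)) = Mul(Rational(-1, 10), l))
Mul(-5, Function('h')(Function('v')(-5, Function('m')(0)))) = Mul(-5, Mul(Rational(-1, 10), -5)) = Mul(-5, Rational(1, 2)) = Rational(-5, 2)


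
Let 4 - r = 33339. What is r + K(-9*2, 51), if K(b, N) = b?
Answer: -33353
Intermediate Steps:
r = -33335 (r = 4 - 1*33339 = 4 - 33339 = -33335)
r + K(-9*2, 51) = -33335 - 9*2 = -33335 - 18 = -33353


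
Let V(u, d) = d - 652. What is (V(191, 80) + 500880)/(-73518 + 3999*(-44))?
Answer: -250154/124737 ≈ -2.0055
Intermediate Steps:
V(u, d) = -652 + d
(V(191, 80) + 500880)/(-73518 + 3999*(-44)) = ((-652 + 80) + 500880)/(-73518 + 3999*(-44)) = (-572 + 500880)/(-73518 - 175956) = 500308/(-249474) = 500308*(-1/249474) = -250154/124737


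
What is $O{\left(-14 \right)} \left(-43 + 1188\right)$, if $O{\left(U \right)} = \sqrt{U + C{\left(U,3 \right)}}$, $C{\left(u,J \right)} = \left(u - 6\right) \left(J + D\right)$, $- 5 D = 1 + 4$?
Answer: $3435 i \sqrt{6} \approx 8414.0 i$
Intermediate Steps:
$D = -1$ ($D = - \frac{1 + 4}{5} = \left(- \frac{1}{5}\right) 5 = -1$)
$C{\left(u,J \right)} = \left(-1 + J\right) \left(-6 + u\right)$ ($C{\left(u,J \right)} = \left(u - 6\right) \left(J - 1\right) = \left(-6 + u\right) \left(-1 + J\right) = \left(-1 + J\right) \left(-6 + u\right)$)
$O{\left(U \right)} = \sqrt{-12 + 3 U}$ ($O{\left(U \right)} = \sqrt{U + \left(6 - U - 18 + 3 U\right)} = \sqrt{U + \left(-12 + 2 U\right)} = \sqrt{-12 + 3 U}$)
$O{\left(-14 \right)} \left(-43 + 1188\right) = \sqrt{-12 + 3 \left(-14\right)} \left(-43 + 1188\right) = \sqrt{-12 - 42} \cdot 1145 = \sqrt{-54} \cdot 1145 = 3 i \sqrt{6} \cdot 1145 = 3435 i \sqrt{6}$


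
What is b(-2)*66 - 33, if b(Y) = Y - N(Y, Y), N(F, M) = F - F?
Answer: -165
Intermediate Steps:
N(F, M) = 0
b(Y) = Y (b(Y) = Y - 1*0 = Y + 0 = Y)
b(-2)*66 - 33 = -2*66 - 33 = -132 - 33 = -165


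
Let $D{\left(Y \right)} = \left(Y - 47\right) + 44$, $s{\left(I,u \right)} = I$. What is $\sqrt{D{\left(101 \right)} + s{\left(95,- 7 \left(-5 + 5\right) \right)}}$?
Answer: $\sqrt{193} \approx 13.892$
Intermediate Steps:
$D{\left(Y \right)} = -3 + Y$ ($D{\left(Y \right)} = \left(-47 + Y\right) + 44 = -3 + Y$)
$\sqrt{D{\left(101 \right)} + s{\left(95,- 7 \left(-5 + 5\right) \right)}} = \sqrt{\left(-3 + 101\right) + 95} = \sqrt{98 + 95} = \sqrt{193}$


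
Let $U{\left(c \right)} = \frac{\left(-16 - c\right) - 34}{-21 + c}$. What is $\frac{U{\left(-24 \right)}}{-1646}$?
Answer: $- \frac{13}{37035} \approx -0.00035102$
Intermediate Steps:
$U{\left(c \right)} = \frac{-50 - c}{-21 + c}$
$\frac{U{\left(-24 \right)}}{-1646} = \frac{\frac{1}{-21 - 24} \left(-50 - -24\right)}{-1646} = \frac{-50 + 24}{-45} \left(- \frac{1}{1646}\right) = \left(- \frac{1}{45}\right) \left(-26\right) \left(- \frac{1}{1646}\right) = \frac{26}{45} \left(- \frac{1}{1646}\right) = - \frac{13}{37035}$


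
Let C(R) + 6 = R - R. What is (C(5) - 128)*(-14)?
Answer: 1876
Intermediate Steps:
C(R) = -6 (C(R) = -6 + (R - R) = -6 + 0 = -6)
(C(5) - 128)*(-14) = (-6 - 128)*(-14) = -134*(-14) = 1876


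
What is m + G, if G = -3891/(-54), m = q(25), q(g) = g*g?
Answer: 12547/18 ≈ 697.06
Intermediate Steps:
q(g) = g²
m = 625 (m = 25² = 625)
G = 1297/18 (G = -3891*(-1/54) = 1297/18 ≈ 72.056)
m + G = 625 + 1297/18 = 12547/18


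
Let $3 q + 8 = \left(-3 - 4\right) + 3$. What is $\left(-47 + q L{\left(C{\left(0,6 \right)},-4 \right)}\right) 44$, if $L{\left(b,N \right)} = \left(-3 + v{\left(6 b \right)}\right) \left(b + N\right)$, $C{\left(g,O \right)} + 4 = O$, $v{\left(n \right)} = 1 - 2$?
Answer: $-3476$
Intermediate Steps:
$v{\left(n \right)} = -1$
$C{\left(g,O \right)} = -4 + O$
$L{\left(b,N \right)} = - 4 N - 4 b$ ($L{\left(b,N \right)} = \left(-3 - 1\right) \left(b + N\right) = - 4 \left(N + b\right) = - 4 N - 4 b$)
$q = -4$ ($q = - \frac{8}{3} + \frac{\left(-3 - 4\right) + 3}{3} = - \frac{8}{3} + \frac{-7 + 3}{3} = - \frac{8}{3} + \frac{1}{3} \left(-4\right) = - \frac{8}{3} - \frac{4}{3} = -4$)
$\left(-47 + q L{\left(C{\left(0,6 \right)},-4 \right)}\right) 44 = \left(-47 - 4 \left(\left(-4\right) \left(-4\right) - 4 \left(-4 + 6\right)\right)\right) 44 = \left(-47 - 4 \left(16 - 8\right)\right) 44 = \left(-47 - 32\right) 44 = \left(-79\right) 44 = -3476$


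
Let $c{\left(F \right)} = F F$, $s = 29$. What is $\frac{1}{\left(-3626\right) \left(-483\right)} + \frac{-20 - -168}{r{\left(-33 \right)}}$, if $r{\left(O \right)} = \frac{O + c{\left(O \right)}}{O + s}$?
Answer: $- \frac{1800005}{3210823} \approx -0.56061$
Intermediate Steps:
$c{\left(F \right)} = F^{2}$
$r{\left(O \right)} = \frac{O + O^{2}}{29 + O}$ ($r{\left(O \right)} = \frac{O + O^{2}}{O + 29} = \frac{O + O^{2}}{29 + O}$)
$\frac{1}{\left(-3626\right) \left(-483\right)} + \frac{-20 - -168}{r{\left(-33 \right)}} = \frac{1}{\left(-3626\right) \left(-483\right)} + \frac{-20 - -168}{\left(-33\right) \frac{1}{29 - 33} \left(1 - 33\right)} = \left(- \frac{1}{3626}\right) \left(- \frac{1}{483}\right) + \frac{-20 + 168}{\left(-33\right) \frac{1}{-4} \left(-32\right)} = \frac{1}{1751358} + \frac{148}{\left(-33\right) \left(- \frac{1}{4}\right) \left(-32\right)} = \frac{1}{1751358} + \frac{148}{-264} = \frac{1}{1751358} + 148 \left(- \frac{1}{264}\right) = \frac{1}{1751358} - \frac{37}{66} = - \frac{1800005}{3210823}$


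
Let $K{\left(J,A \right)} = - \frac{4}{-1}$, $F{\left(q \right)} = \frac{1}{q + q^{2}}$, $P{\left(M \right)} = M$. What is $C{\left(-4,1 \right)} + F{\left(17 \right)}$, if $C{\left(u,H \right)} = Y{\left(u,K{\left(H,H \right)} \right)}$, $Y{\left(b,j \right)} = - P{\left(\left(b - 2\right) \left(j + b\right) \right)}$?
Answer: $\frac{1}{306} \approx 0.003268$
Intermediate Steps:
$K{\left(J,A \right)} = 4$ ($K{\left(J,A \right)} = \left(-4\right) \left(-1\right) = 4$)
$Y{\left(b,j \right)} = - \left(-2 + b\right) \left(b + j\right)$ ($Y{\left(b,j \right)} = - \left(b - 2\right) \left(j + b\right) = - \left(-2 + b\right) \left(b + j\right)$)
$C{\left(u,H \right)} = 8 - u^{2} - 2 u$ ($C{\left(u,H \right)} = - u^{2} + 2 u + 2 \cdot 4 - u 4 = - u^{2} + 2 u + 8 - 4 u = 8 - u^{2} - 2 u$)
$C{\left(-4,1 \right)} + F{\left(17 \right)} = \left(8 - \left(-4\right)^{2} - -8\right) + \frac{1}{17 \left(1 + 17\right)} = \left(8 - 16 + 8\right) + \frac{1}{17 \cdot 18} = \left(8 - 16 + 8\right) + \frac{1}{17} \cdot \frac{1}{18} = 0 + \frac{1}{306} = \frac{1}{306}$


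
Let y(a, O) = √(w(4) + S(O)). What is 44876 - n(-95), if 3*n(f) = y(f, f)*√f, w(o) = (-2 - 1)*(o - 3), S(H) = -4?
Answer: 44876 + √665/3 ≈ 44885.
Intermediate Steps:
w(o) = 9 - 3*o (w(o) = -3*(-3 + o) = 9 - 3*o)
y(a, O) = I*√7 (y(a, O) = √((9 - 3*4) - 4) = √((9 - 12) - 4) = √(-3 - 4) = √(-7) = I*√7)
n(f) = I*√7*√f/3 (n(f) = ((I*√7)*√f)/3 = (I*√7*√f)/3 = I*√7*√f/3)
44876 - n(-95) = 44876 - I*√7*√(-95)/3 = 44876 - I*√7*I*√95/3 = 44876 - (-1)*√665/3 = 44876 + √665/3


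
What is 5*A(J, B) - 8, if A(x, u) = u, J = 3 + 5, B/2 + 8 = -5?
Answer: -138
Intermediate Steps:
B = -26 (B = -16 + 2*(-5) = -16 - 10 = -26)
J = 8
5*A(J, B) - 8 = 5*(-26) - 8 = -130 - 8 = -138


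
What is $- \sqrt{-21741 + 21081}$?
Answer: $- 2 i \sqrt{165} \approx - 25.69 i$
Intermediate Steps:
$- \sqrt{-21741 + 21081} = - \sqrt{-660} = - 2 i \sqrt{165}$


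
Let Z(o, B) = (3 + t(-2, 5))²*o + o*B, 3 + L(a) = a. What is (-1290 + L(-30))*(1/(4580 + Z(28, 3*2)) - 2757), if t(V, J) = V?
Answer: 5806837071/1592 ≈ 3.6475e+6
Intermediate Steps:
L(a) = -3 + a
Z(o, B) = o + B*o (Z(o, B) = (3 - 2)²*o + o*B = 1²*o + B*o = 1*o + B*o = o + B*o)
(-1290 + L(-30))*(1/(4580 + Z(28, 3*2)) - 2757) = (-1290 + (-3 - 30))*(1/(4580 + 28*(1 + 3*2)) - 2757) = (-1290 - 33)*(1/(4580 + 28*(1 + 6)) - 2757) = -1323*(1/(4580 + 28*7) - 2757) = -1323*(1/(4580 + 196) - 2757) = -1323*(1/4776 - 2757) = -1323*(-13167431/4776) = 5806837071/1592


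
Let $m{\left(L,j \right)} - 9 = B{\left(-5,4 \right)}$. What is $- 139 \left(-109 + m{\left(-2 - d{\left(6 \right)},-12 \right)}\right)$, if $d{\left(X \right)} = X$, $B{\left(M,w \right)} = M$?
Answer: $14595$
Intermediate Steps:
$m{\left(L,j \right)} = 4$ ($m{\left(L,j \right)} = 9 - 5 = 4$)
$- 139 \left(-109 + m{\left(-2 - d{\left(6 \right)},-12 \right)}\right) = - 139 \left(-109 + 4\right) = \left(-139\right) \left(-105\right) = 14595$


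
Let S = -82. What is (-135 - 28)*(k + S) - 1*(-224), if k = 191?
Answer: -17543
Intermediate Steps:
(-135 - 28)*(k + S) - 1*(-224) = (-135 - 28)*(191 - 82) - 1*(-224) = -163*109 + 224 = -17767 + 224 = -17543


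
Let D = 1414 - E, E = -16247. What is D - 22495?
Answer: -4834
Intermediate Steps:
D = 17661 (D = 1414 - 1*(-16247) = 1414 + 16247 = 17661)
D - 22495 = 17661 - 22495 = -4834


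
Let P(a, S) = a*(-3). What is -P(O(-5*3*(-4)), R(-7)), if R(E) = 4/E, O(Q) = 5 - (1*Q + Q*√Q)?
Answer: -165 - 360*√15 ≈ -1559.3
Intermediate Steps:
O(Q) = 5 - Q - Q^(3/2) (O(Q) = 5 - (Q + Q^(3/2)) = 5 + (-Q - Q^(3/2)) = 5 - Q - Q^(3/2))
P(a, S) = -3*a
-P(O(-5*3*(-4)), R(-7)) = -(-3)*(5 - (-5*3)*(-4) - (-5*3*(-4))^(3/2)) = -(-3)*(5 - (-15)*(-4) - (-15*(-4))^(3/2)) = -(-3)*(5 - 1*60 - 60^(3/2)) = -(-3)*(5 - 60 - 120*√15) = -(-3)*(-55 - 120*√15) = -(165 + 360*√15) = -165 - 360*√15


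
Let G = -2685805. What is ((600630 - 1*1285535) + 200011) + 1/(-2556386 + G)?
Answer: -2541906962755/5242191 ≈ -4.8489e+5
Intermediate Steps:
((600630 - 1*1285535) + 200011) + 1/(-2556386 + G) = ((600630 - 1*1285535) + 200011) + 1/(-2556386 - 2685805) = ((600630 - 1285535) + 200011) + 1/(-5242191) = (-684905 + 200011) - 1/5242191 = -484894 - 1/5242191 = -2541906962755/5242191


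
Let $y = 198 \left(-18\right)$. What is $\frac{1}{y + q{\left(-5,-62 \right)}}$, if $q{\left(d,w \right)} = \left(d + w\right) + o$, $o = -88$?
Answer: $- \frac{1}{3719} \approx -0.00026889$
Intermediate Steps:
$y = -3564$
$q{\left(d,w \right)} = -88 + d + w$ ($q{\left(d,w \right)} = \left(d + w\right) - 88 = -88 + d + w$)
$\frac{1}{y + q{\left(-5,-62 \right)}} = \frac{1}{-3564 - 155} = \frac{1}{-3719} = - \frac{1}{3719}$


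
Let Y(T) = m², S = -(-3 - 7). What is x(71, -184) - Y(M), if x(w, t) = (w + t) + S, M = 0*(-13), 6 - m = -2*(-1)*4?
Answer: -107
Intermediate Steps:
S = 10 (S = -1*(-10) = 10)
m = -2 (m = 6 - (-2*(-1))*4 = 6 - 2*4 = 6 - 1*8 = 6 - 8 = -2)
M = 0
Y(T) = 4 (Y(T) = (-2)² = 4)
x(w, t) = 10 + t + w (x(w, t) = (w + t) + 10 = (t + w) + 10 = 10 + t + w)
x(71, -184) - Y(M) = (10 - 184 + 71) - 1*4 = -103 - 4 = -107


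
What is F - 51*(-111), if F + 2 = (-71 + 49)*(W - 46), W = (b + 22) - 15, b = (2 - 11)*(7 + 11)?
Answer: 10081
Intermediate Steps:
b = -162 (b = -9*18 = -162)
W = -155 (W = (-162 + 22) - 15 = -140 - 15 = -155)
F = 4420 (F = -2 + (-71 + 49)*(-155 - 46) = -2 - 22*(-201) = -2 + 4422 = 4420)
F - 51*(-111) = 4420 - 51*(-111) = 4420 + 5661 = 10081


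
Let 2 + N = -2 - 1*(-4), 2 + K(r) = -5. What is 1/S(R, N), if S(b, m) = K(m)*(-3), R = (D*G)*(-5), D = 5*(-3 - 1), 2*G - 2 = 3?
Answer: 1/21 ≈ 0.047619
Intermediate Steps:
G = 5/2 (G = 1 + (½)*3 = 1 + 3/2 = 5/2 ≈ 2.5000)
K(r) = -7 (K(r) = -2 - 5 = -7)
D = -20 (D = 5*(-4) = -20)
N = 0 (N = -2 + (-2 - 1*(-4)) = -2 + (-2 + 4) = -2 + 2 = 0)
R = 250 (R = -20*5/2*(-5) = -50*(-5) = 250)
S(b, m) = 21 (S(b, m) = -7*(-3) = 21)
1/S(R, N) = 1/21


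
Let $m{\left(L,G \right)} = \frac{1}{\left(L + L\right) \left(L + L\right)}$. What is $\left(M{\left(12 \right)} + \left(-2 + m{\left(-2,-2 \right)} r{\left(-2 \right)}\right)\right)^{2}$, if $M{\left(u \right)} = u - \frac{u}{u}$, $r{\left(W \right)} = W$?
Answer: $\frac{5041}{64} \approx 78.766$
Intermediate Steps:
$m{\left(L,G \right)} = \frac{1}{4 L^{2}}$ ($m{\left(L,G \right)} = \frac{1}{2 L 2 L} = \frac{1}{4 L^{2}}$)
$M{\left(u \right)} = -1 + u$ ($M{\left(u \right)} = u - 1 = -1 + u$)
$\left(M{\left(12 \right)} + \left(-2 + m{\left(-2,-2 \right)} r{\left(-2 \right)}\right)\right)^{2} = \left(\left(-1 + 12\right) - \left(2 - \frac{1}{4 \cdot 4} \left(-2\right)\right)\right)^{2} = \left(11 - \left(2 - \frac{1}{4} \cdot \frac{1}{4} \left(-2\right)\right)\right)^{2} = \left(11 + \left(-2 + \frac{1}{16} \left(-2\right)\right)\right)^{2} = \left(11 - \frac{17}{8}\right)^{2} = \left(\frac{71}{8}\right)^{2} = \frac{5041}{64}$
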